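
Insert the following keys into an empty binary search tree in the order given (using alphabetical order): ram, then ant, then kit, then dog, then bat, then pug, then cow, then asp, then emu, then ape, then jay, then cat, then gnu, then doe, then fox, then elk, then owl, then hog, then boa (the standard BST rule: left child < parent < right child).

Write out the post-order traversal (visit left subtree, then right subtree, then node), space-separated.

ram: root
ant: left child of ram (depth 1)
kit: right child of ant (depth 2)
dog: left child of kit (depth 3)
bat: left child of dog (depth 4)
pug: right child of kit (depth 3)
cow: right child of bat (depth 5)
asp: left child of bat (depth 5)
emu: right child of dog (depth 4)
ape: left child of asp (depth 6)
jay: right child of emu (depth 5)
cat: left child of cow (depth 6)
gnu: left child of jay (depth 6)
doe: right child of cow (depth 6)
fox: left child of gnu (depth 7)
elk: left child of emu (depth 5)
owl: left child of pug (depth 4)
hog: right child of gnu (depth 7)
boa: left child of cat (depth 7)

ape asp boa cat doe cow bat elk fox hog gnu jay emu dog owl pug kit ant ram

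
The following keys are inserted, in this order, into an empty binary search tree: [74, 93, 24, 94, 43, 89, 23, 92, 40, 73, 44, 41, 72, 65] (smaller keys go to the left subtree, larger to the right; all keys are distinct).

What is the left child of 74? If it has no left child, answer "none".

24

74: root
93: right child of 74 (depth 1)
24: left child of 74 (depth 1)
94: right child of 93 (depth 2)
43: right child of 24 (depth 2)
89: left child of 93 (depth 2)
23: left child of 24 (depth 2)
92: right child of 89 (depth 3)
40: left child of 43 (depth 3)
73: right child of 43 (depth 3)
44: left child of 73 (depth 4)
41: right child of 40 (depth 4)
72: right child of 44 (depth 5)
65: left child of 72 (depth 6)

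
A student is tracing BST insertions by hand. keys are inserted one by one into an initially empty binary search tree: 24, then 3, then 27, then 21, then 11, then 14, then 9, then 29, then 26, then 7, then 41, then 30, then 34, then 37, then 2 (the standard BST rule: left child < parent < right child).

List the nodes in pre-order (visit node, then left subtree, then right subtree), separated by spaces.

24 3 2 21 11 9 7 14 27 26 29 41 30 34 37

Resulting structure (node: left, right):
  24: L=3, R=27
  3: L=2, R=21
  27: L=26, R=29
  21: L=11, R=–
  11: L=9, R=14
  14: L=–, R=–
  9: L=7, R=–
  29: L=–, R=41
  26: L=–, R=–
  7: L=–, R=–
  41: L=30, R=–
  30: L=–, R=34
  34: L=–, R=37
  37: L=–, R=–
  2: L=–, R=–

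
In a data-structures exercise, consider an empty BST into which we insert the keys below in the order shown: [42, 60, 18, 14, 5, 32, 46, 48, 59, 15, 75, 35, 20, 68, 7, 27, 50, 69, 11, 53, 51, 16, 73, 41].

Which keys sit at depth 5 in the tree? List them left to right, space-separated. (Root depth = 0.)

Insert 42: tree is empty, so 42 becomes the root.
Insert 60: 60 > 42 → go right. Place as right child of 42.
Insert 18: 18 < 42 → go left. Place as left child of 42.
Insert 14: 14 < 42 → go left; 14 < 18 → go left. Place as left child of 18.
Insert 5: 5 < 42 → go left; 5 < 18 → go left; 5 < 14 → go left. Place as left child of 14.
Insert 32: 32 < 42 → go left; 32 > 18 → go right. Place as right child of 18.
Insert 46: 46 > 42 → go right; 46 < 60 → go left. Place as left child of 60.
Insert 48: 48 > 42 → go right; 48 < 60 → go left; 48 > 46 → go right. Place as right child of 46.
Insert 59: 59 > 42 → go right; 59 < 60 → go left; 59 > 46 → go right; 59 > 48 → go right. Place as right child of 48.
Insert 15: 15 < 42 → go left; 15 < 18 → go left; 15 > 14 → go right. Place as right child of 14.
Insert 75: 75 > 42 → go right; 75 > 60 → go right. Place as right child of 60.
Insert 35: 35 < 42 → go left; 35 > 18 → go right; 35 > 32 → go right. Place as right child of 32.
Insert 20: 20 < 42 → go left; 20 > 18 → go right; 20 < 32 → go left. Place as left child of 32.
Insert 68: 68 > 42 → go right; 68 > 60 → go right; 68 < 75 → go left. Place as left child of 75.
Insert 7: 7 < 42 → go left; 7 < 18 → go left; 7 < 14 → go left; 7 > 5 → go right. Place as right child of 5.
Insert 27: 27 < 42 → go left; 27 > 18 → go right; 27 < 32 → go left; 27 > 20 → go right. Place as right child of 20.
Insert 50: 50 > 42 → go right; 50 < 60 → go left; 50 > 46 → go right; 50 > 48 → go right; 50 < 59 → go left. Place as left child of 59.
Insert 69: 69 > 42 → go right; 69 > 60 → go right; 69 < 75 → go left; 69 > 68 → go right. Place as right child of 68.
Insert 11: 11 < 42 → go left; 11 < 18 → go left; 11 < 14 → go left; 11 > 5 → go right; 11 > 7 → go right. Place as right child of 7.
Insert 53: 53 > 42 → go right; 53 < 60 → go left; 53 > 46 → go right; 53 > 48 → go right; 53 < 59 → go left; 53 > 50 → go right. Place as right child of 50.
Insert 51: 51 > 42 → go right; 51 < 60 → go left; 51 > 46 → go right; 51 > 48 → go right; 51 < 59 → go left; 51 > 50 → go right; 51 < 53 → go left. Place as left child of 53.
Insert 16: 16 < 42 → go left; 16 < 18 → go left; 16 > 14 → go right; 16 > 15 → go right. Place as right child of 15.
Insert 73: 73 > 42 → go right; 73 > 60 → go right; 73 < 75 → go left; 73 > 68 → go right; 73 > 69 → go right. Place as right child of 69.
Insert 41: 41 < 42 → go left; 41 > 18 → go right; 41 > 32 → go right; 41 > 35 → go right. Place as right child of 35.

11 50 73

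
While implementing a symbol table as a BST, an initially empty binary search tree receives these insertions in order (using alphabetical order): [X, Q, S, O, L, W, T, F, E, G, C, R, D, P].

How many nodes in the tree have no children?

Insert X: tree is empty, so X becomes the root.
Insert Q: Q < X → go left. Place as left child of X.
Insert S: S < X → go left; S > Q → go right. Place as right child of Q.
Insert O: O < X → go left; O < Q → go left. Place as left child of Q.
Insert L: L < X → go left; L < Q → go left; L < O → go left. Place as left child of O.
Insert W: W < X → go left; W > Q → go right; W > S → go right. Place as right child of S.
Insert T: T < X → go left; T > Q → go right; T > S → go right; T < W → go left. Place as left child of W.
Insert F: F < X → go left; F < Q → go left; F < O → go left; F < L → go left. Place as left child of L.
Insert E: E < X → go left; E < Q → go left; E < O → go left; E < L → go left; E < F → go left. Place as left child of F.
Insert G: G < X → go left; G < Q → go left; G < O → go left; G < L → go left; G > F → go right. Place as right child of F.
Insert C: C < X → go left; C < Q → go left; C < O → go left; C < L → go left; C < F → go left; C < E → go left. Place as left child of E.
Insert R: R < X → go left; R > Q → go right; R < S → go left. Place as left child of S.
Insert D: D < X → go left; D < Q → go left; D < O → go left; D < L → go left; D < F → go left; D < E → go left; D > C → go right. Place as right child of C.
Insert P: P < X → go left; P < Q → go left; P > O → go right. Place as right child of O.

Leaves: D, G, P, R, T — 5 in total.

5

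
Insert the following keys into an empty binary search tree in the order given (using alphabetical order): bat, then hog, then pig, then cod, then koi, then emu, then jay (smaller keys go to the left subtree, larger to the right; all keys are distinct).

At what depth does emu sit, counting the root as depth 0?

3

Resulting structure (node: left, right):
  bat: L=–, R=hog
  hog: L=cod, R=pig
  pig: L=koi, R=–
  cod: L=–, R=emu
  koi: L=jay, R=–
  emu: L=–, R=–
  jay: L=–, R=–

Path to emu: bat → hog → cod → emu, which is 3 edges.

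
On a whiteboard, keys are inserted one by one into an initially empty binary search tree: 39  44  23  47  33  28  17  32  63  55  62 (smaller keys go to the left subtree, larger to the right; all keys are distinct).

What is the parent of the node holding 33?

Insert 39: tree is empty, so 39 becomes the root.
Insert 44: 44 > 39 → go right. Place as right child of 39.
Insert 23: 23 < 39 → go left. Place as left child of 39.
Insert 47: 47 > 39 → go right; 47 > 44 → go right. Place as right child of 44.
Insert 33: 33 < 39 → go left; 33 > 23 → go right. Place as right child of 23.
Insert 28: 28 < 39 → go left; 28 > 23 → go right; 28 < 33 → go left. Place as left child of 33.
Insert 17: 17 < 39 → go left; 17 < 23 → go left. Place as left child of 23.
Insert 32: 32 < 39 → go left; 32 > 23 → go right; 32 < 33 → go left; 32 > 28 → go right. Place as right child of 28.
Insert 63: 63 > 39 → go right; 63 > 44 → go right; 63 > 47 → go right. Place as right child of 47.
Insert 55: 55 > 39 → go right; 55 > 44 → go right; 55 > 47 → go right; 55 < 63 → go left. Place as left child of 63.
Insert 62: 62 > 39 → go right; 62 > 44 → go right; 62 > 47 → go right; 62 < 63 → go left; 62 > 55 → go right. Place as right child of 55.

23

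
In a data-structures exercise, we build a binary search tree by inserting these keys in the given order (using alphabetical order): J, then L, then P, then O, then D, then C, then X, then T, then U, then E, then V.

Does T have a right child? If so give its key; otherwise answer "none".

U

Insert J: tree is empty, so J becomes the root.
Insert L: L > J → go right. Place as right child of J.
Insert P: P > J → go right; P > L → go right. Place as right child of L.
Insert O: O > J → go right; O > L → go right; O < P → go left. Place as left child of P.
Insert D: D < J → go left. Place as left child of J.
Insert C: C < J → go left; C < D → go left. Place as left child of D.
Insert X: X > J → go right; X > L → go right; X > P → go right. Place as right child of P.
Insert T: T > J → go right; T > L → go right; T > P → go right; T < X → go left. Place as left child of X.
Insert U: U > J → go right; U > L → go right; U > P → go right; U < X → go left; U > T → go right. Place as right child of T.
Insert E: E < J → go left; E > D → go right. Place as right child of D.
Insert V: V > J → go right; V > L → go right; V > P → go right; V < X → go left; V > T → go right; V > U → go right. Place as right child of U.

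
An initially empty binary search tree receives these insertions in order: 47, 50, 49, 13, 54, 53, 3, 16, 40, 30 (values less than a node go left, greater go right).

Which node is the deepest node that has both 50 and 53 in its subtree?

50

Insert 47: tree is empty, so 47 becomes the root.
Insert 50: 50 > 47 → go right. Place as right child of 47.
Insert 49: 49 > 47 → go right; 49 < 50 → go left. Place as left child of 50.
Insert 13: 13 < 47 → go left. Place as left child of 47.
Insert 54: 54 > 47 → go right; 54 > 50 → go right. Place as right child of 50.
Insert 53: 53 > 47 → go right; 53 > 50 → go right; 53 < 54 → go left. Place as left child of 54.
Insert 3: 3 < 47 → go left; 3 < 13 → go left. Place as left child of 13.
Insert 16: 16 < 47 → go left; 16 > 13 → go right. Place as right child of 13.
Insert 40: 40 < 47 → go left; 40 > 13 → go right; 40 > 16 → go right. Place as right child of 16.
Insert 30: 30 < 47 → go left; 30 > 13 → go right; 30 > 16 → go right; 30 < 40 → go left. Place as left child of 40.

Path to 50: 47 → 50
Path to 53: 47 → 50 → 54 → 53
50 lies on both paths and is an ancestor of the other node.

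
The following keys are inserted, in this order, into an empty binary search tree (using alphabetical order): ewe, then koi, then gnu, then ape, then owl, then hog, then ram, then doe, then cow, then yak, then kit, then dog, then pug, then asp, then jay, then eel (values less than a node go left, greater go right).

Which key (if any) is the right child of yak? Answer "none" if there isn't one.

none

ewe: root
koi: right child of ewe (depth 1)
gnu: left child of koi (depth 2)
ape: left child of ewe (depth 1)
owl: right child of koi (depth 2)
hog: right child of gnu (depth 3)
ram: right child of owl (depth 3)
doe: right child of ape (depth 2)
cow: left child of doe (depth 3)
yak: right child of ram (depth 4)
kit: right child of hog (depth 4)
dog: right child of doe (depth 3)
pug: left child of ram (depth 4)
asp: left child of cow (depth 4)
jay: left child of kit (depth 5)
eel: right child of dog (depth 4)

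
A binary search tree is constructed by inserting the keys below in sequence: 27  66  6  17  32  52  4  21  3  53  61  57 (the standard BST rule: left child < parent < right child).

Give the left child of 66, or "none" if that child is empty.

32

Insert 27: tree is empty, so 27 becomes the root.
Insert 66: 66 > 27 → go right. Place as right child of 27.
Insert 6: 6 < 27 → go left. Place as left child of 27.
Insert 17: 17 < 27 → go left; 17 > 6 → go right. Place as right child of 6.
Insert 32: 32 > 27 → go right; 32 < 66 → go left. Place as left child of 66.
Insert 52: 52 > 27 → go right; 52 < 66 → go left; 52 > 32 → go right. Place as right child of 32.
Insert 4: 4 < 27 → go left; 4 < 6 → go left. Place as left child of 6.
Insert 21: 21 < 27 → go left; 21 > 6 → go right; 21 > 17 → go right. Place as right child of 17.
Insert 3: 3 < 27 → go left; 3 < 6 → go left; 3 < 4 → go left. Place as left child of 4.
Insert 53: 53 > 27 → go right; 53 < 66 → go left; 53 > 32 → go right; 53 > 52 → go right. Place as right child of 52.
Insert 61: 61 > 27 → go right; 61 < 66 → go left; 61 > 32 → go right; 61 > 52 → go right; 61 > 53 → go right. Place as right child of 53.
Insert 57: 57 > 27 → go right; 57 < 66 → go left; 57 > 32 → go right; 57 > 52 → go right; 57 > 53 → go right; 57 < 61 → go left. Place as left child of 61.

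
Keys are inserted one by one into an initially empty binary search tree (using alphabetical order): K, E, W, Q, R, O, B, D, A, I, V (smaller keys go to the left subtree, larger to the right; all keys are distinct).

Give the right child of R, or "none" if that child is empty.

V

K: root
E: left child of K (depth 1)
W: right child of K (depth 1)
Q: left child of W (depth 2)
R: right child of Q (depth 3)
O: left child of Q (depth 3)
B: left child of E (depth 2)
D: right child of B (depth 3)
A: left child of B (depth 3)
I: right child of E (depth 2)
V: right child of R (depth 4)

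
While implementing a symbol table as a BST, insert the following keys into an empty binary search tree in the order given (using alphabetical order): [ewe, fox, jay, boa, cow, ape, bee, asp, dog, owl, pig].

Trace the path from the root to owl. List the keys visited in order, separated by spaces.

ewe fox jay owl

Insert ewe: tree is empty, so ewe becomes the root.
Insert fox: fox > ewe → go right. Place as right child of ewe.
Insert jay: jay > ewe → go right; jay > fox → go right. Place as right child of fox.
Insert boa: boa < ewe → go left. Place as left child of ewe.
Insert cow: cow < ewe → go left; cow > boa → go right. Place as right child of boa.
Insert ape: ape < ewe → go left; ape < boa → go left. Place as left child of boa.
Insert bee: bee < ewe → go left; bee < boa → go left; bee > ape → go right. Place as right child of ape.
Insert asp: asp < ewe → go left; asp < boa → go left; asp > ape → go right; asp < bee → go left. Place as left child of bee.
Insert dog: dog < ewe → go left; dog > boa → go right; dog > cow → go right. Place as right child of cow.
Insert owl: owl > ewe → go right; owl > fox → go right; owl > jay → go right. Place as right child of jay.
Insert pig: pig > ewe → go right; pig > fox → go right; pig > jay → go right; pig > owl → go right. Place as right child of owl.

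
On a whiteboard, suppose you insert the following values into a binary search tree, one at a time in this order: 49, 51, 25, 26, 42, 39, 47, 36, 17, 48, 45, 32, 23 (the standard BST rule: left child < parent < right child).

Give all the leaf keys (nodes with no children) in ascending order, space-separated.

23 32 45 48 51

49: root
51: right child of 49 (depth 1)
25: left child of 49 (depth 1)
26: right child of 25 (depth 2)
42: right child of 26 (depth 3)
39: left child of 42 (depth 4)
47: right child of 42 (depth 4)
36: left child of 39 (depth 5)
17: left child of 25 (depth 2)
48: right child of 47 (depth 5)
45: left child of 47 (depth 5)
32: left child of 36 (depth 6)
23: right child of 17 (depth 3)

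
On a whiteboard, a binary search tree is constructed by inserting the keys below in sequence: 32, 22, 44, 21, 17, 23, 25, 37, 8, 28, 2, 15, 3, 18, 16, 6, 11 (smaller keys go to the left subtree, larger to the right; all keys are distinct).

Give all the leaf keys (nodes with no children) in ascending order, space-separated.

32: root
22: left child of 32 (depth 1)
44: right child of 32 (depth 1)
21: left child of 22 (depth 2)
17: left child of 21 (depth 3)
23: right child of 22 (depth 2)
25: right child of 23 (depth 3)
37: left child of 44 (depth 2)
8: left child of 17 (depth 4)
28: right child of 25 (depth 4)
2: left child of 8 (depth 5)
15: right child of 8 (depth 5)
3: right child of 2 (depth 6)
18: right child of 17 (depth 4)
16: right child of 15 (depth 6)
6: right child of 3 (depth 7)
11: left child of 15 (depth 6)

6 11 16 18 28 37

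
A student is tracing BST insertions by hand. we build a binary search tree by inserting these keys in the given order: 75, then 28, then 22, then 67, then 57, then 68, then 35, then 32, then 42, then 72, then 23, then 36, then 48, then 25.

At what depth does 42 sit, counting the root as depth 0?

5

Resulting structure (node: left, right):
  75: L=28, R=–
  28: L=22, R=67
  22: L=–, R=23
  67: L=57, R=68
  57: L=35, R=–
  68: L=–, R=72
  35: L=32, R=42
  32: L=–, R=–
  42: L=36, R=48
  72: L=–, R=–
  23: L=–, R=25
  36: L=–, R=–
  48: L=–, R=–
  25: L=–, R=–

Path to 42: 75 → 28 → 67 → 57 → 35 → 42, which is 5 edges.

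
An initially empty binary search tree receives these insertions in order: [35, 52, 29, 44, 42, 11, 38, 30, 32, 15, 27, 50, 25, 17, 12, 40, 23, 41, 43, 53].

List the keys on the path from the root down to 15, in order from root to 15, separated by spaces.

35: root
52: right child of 35 (depth 1)
29: left child of 35 (depth 1)
44: left child of 52 (depth 2)
42: left child of 44 (depth 3)
11: left child of 29 (depth 2)
38: left child of 42 (depth 4)
30: right child of 29 (depth 2)
32: right child of 30 (depth 3)
15: right child of 11 (depth 3)
27: right child of 15 (depth 4)
50: right child of 44 (depth 3)
25: left child of 27 (depth 5)
17: left child of 25 (depth 6)
12: left child of 15 (depth 4)
40: right child of 38 (depth 5)
23: right child of 17 (depth 7)
41: right child of 40 (depth 6)
43: right child of 42 (depth 4)
53: right child of 52 (depth 2)

35 29 11 15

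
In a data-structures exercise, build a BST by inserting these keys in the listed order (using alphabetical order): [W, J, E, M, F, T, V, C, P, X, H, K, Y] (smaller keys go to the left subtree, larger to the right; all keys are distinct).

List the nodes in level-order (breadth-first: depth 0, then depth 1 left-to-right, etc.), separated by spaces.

W: root
J: left child of W (depth 1)
E: left child of J (depth 2)
M: right child of J (depth 2)
F: right child of E (depth 3)
T: right child of M (depth 3)
V: right child of T (depth 4)
C: left child of E (depth 3)
P: left child of T (depth 4)
X: right child of W (depth 1)
H: right child of F (depth 4)
K: left child of M (depth 3)
Y: right child of X (depth 2)

W J X E M Y C F K T H P V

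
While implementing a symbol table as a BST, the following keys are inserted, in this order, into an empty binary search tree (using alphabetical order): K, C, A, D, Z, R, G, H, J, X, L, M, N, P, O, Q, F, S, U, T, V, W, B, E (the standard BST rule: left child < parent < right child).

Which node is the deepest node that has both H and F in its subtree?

Insert K: tree is empty, so K becomes the root.
Insert C: C < K → go left. Place as left child of K.
Insert A: A < K → go left; A < C → go left. Place as left child of C.
Insert D: D < K → go left; D > C → go right. Place as right child of C.
Insert Z: Z > K → go right. Place as right child of K.
Insert R: R > K → go right; R < Z → go left. Place as left child of Z.
Insert G: G < K → go left; G > C → go right; G > D → go right. Place as right child of D.
Insert H: H < K → go left; H > C → go right; H > D → go right; H > G → go right. Place as right child of G.
Insert J: J < K → go left; J > C → go right; J > D → go right; J > G → go right; J > H → go right. Place as right child of H.
Insert X: X > K → go right; X < Z → go left; X > R → go right. Place as right child of R.
Insert L: L > K → go right; L < Z → go left; L < R → go left. Place as left child of R.
Insert M: M > K → go right; M < Z → go left; M < R → go left; M > L → go right. Place as right child of L.
Insert N: N > K → go right; N < Z → go left; N < R → go left; N > L → go right; N > M → go right. Place as right child of M.
Insert P: P > K → go right; P < Z → go left; P < R → go left; P > L → go right; P > M → go right; P > N → go right. Place as right child of N.
Insert O: O > K → go right; O < Z → go left; O < R → go left; O > L → go right; O > M → go right; O > N → go right; O < P → go left. Place as left child of P.
Insert Q: Q > K → go right; Q < Z → go left; Q < R → go left; Q > L → go right; Q > M → go right; Q > N → go right; Q > P → go right. Place as right child of P.
Insert F: F < K → go left; F > C → go right; F > D → go right; F < G → go left. Place as left child of G.
Insert S: S > K → go right; S < Z → go left; S > R → go right; S < X → go left. Place as left child of X.
Insert U: U > K → go right; U < Z → go left; U > R → go right; U < X → go left; U > S → go right. Place as right child of S.
Insert T: T > K → go right; T < Z → go left; T > R → go right; T < X → go left; T > S → go right; T < U → go left. Place as left child of U.
Insert V: V > K → go right; V < Z → go left; V > R → go right; V < X → go left; V > S → go right; V > U → go right. Place as right child of U.
Insert W: W > K → go right; W < Z → go left; W > R → go right; W < X → go left; W > S → go right; W > U → go right; W > V → go right. Place as right child of V.
Insert B: B < K → go left; B < C → go left; B > A → go right. Place as right child of A.
Insert E: E < K → go left; E > C → go right; E > D → go right; E < G → go left; E < F → go left. Place as left child of F.

Path to H: K → C → D → G → H
Path to F: K → C → D → G → F
The paths share a prefix ending at G, then split left and right.

G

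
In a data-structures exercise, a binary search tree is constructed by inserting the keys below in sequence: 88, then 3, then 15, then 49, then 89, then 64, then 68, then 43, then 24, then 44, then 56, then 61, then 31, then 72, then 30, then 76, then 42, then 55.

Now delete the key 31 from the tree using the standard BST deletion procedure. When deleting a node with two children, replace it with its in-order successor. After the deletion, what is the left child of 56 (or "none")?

Insert 88: tree is empty, so 88 becomes the root.
Insert 3: 3 < 88 → go left. Place as left child of 88.
Insert 15: 15 < 88 → go left; 15 > 3 → go right. Place as right child of 3.
Insert 49: 49 < 88 → go left; 49 > 3 → go right; 49 > 15 → go right. Place as right child of 15.
Insert 89: 89 > 88 → go right. Place as right child of 88.
Insert 64: 64 < 88 → go left; 64 > 3 → go right; 64 > 15 → go right; 64 > 49 → go right. Place as right child of 49.
Insert 68: 68 < 88 → go left; 68 > 3 → go right; 68 > 15 → go right; 68 > 49 → go right; 68 > 64 → go right. Place as right child of 64.
Insert 43: 43 < 88 → go left; 43 > 3 → go right; 43 > 15 → go right; 43 < 49 → go left. Place as left child of 49.
Insert 24: 24 < 88 → go left; 24 > 3 → go right; 24 > 15 → go right; 24 < 49 → go left; 24 < 43 → go left. Place as left child of 43.
Insert 44: 44 < 88 → go left; 44 > 3 → go right; 44 > 15 → go right; 44 < 49 → go left; 44 > 43 → go right. Place as right child of 43.
Insert 56: 56 < 88 → go left; 56 > 3 → go right; 56 > 15 → go right; 56 > 49 → go right; 56 < 64 → go left. Place as left child of 64.
Insert 61: 61 < 88 → go left; 61 > 3 → go right; 61 > 15 → go right; 61 > 49 → go right; 61 < 64 → go left; 61 > 56 → go right. Place as right child of 56.
Insert 31: 31 < 88 → go left; 31 > 3 → go right; 31 > 15 → go right; 31 < 49 → go left; 31 < 43 → go left; 31 > 24 → go right. Place as right child of 24.
Insert 72: 72 < 88 → go left; 72 > 3 → go right; 72 > 15 → go right; 72 > 49 → go right; 72 > 64 → go right; 72 > 68 → go right. Place as right child of 68.
Insert 30: 30 < 88 → go left; 30 > 3 → go right; 30 > 15 → go right; 30 < 49 → go left; 30 < 43 → go left; 30 > 24 → go right; 30 < 31 → go left. Place as left child of 31.
Insert 76: 76 < 88 → go left; 76 > 3 → go right; 76 > 15 → go right; 76 > 49 → go right; 76 > 64 → go right; 76 > 68 → go right; 76 > 72 → go right. Place as right child of 72.
Insert 42: 42 < 88 → go left; 42 > 3 → go right; 42 > 15 → go right; 42 < 49 → go left; 42 < 43 → go left; 42 > 24 → go right; 42 > 31 → go right. Place as right child of 31.
Insert 55: 55 < 88 → go left; 55 > 3 → go right; 55 > 15 → go right; 55 > 49 → go right; 55 < 64 → go left; 55 < 56 → go left. Place as left child of 56.

Delete 31 (two children — replace with in-order successor).
After deletion, 56's left child: 55.

55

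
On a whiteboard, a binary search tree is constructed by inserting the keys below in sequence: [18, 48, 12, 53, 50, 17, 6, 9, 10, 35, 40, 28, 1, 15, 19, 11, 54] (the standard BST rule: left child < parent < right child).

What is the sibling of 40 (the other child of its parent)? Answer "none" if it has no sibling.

28

Insert 18: tree is empty, so 18 becomes the root.
Insert 48: 48 > 18 → go right. Place as right child of 18.
Insert 12: 12 < 18 → go left. Place as left child of 18.
Insert 53: 53 > 18 → go right; 53 > 48 → go right. Place as right child of 48.
Insert 50: 50 > 18 → go right; 50 > 48 → go right; 50 < 53 → go left. Place as left child of 53.
Insert 17: 17 < 18 → go left; 17 > 12 → go right. Place as right child of 12.
Insert 6: 6 < 18 → go left; 6 < 12 → go left. Place as left child of 12.
Insert 9: 9 < 18 → go left; 9 < 12 → go left; 9 > 6 → go right. Place as right child of 6.
Insert 10: 10 < 18 → go left; 10 < 12 → go left; 10 > 6 → go right; 10 > 9 → go right. Place as right child of 9.
Insert 35: 35 > 18 → go right; 35 < 48 → go left. Place as left child of 48.
Insert 40: 40 > 18 → go right; 40 < 48 → go left; 40 > 35 → go right. Place as right child of 35.
Insert 28: 28 > 18 → go right; 28 < 48 → go left; 28 < 35 → go left. Place as left child of 35.
Insert 1: 1 < 18 → go left; 1 < 12 → go left; 1 < 6 → go left. Place as left child of 6.
Insert 15: 15 < 18 → go left; 15 > 12 → go right; 15 < 17 → go left. Place as left child of 17.
Insert 19: 19 > 18 → go right; 19 < 48 → go left; 19 < 35 → go left; 19 < 28 → go left. Place as left child of 28.
Insert 11: 11 < 18 → go left; 11 < 12 → go left; 11 > 6 → go right; 11 > 9 → go right; 11 > 10 → go right. Place as right child of 10.
Insert 54: 54 > 18 → go right; 54 > 48 → go right; 54 > 53 → go right. Place as right child of 53.

40's parent is 35; the other child of 35 is 28.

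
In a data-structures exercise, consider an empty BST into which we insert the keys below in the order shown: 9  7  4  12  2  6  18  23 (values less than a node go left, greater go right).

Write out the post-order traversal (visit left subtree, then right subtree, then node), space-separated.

2 6 4 7 23 18 12 9

Resulting structure (node: left, right):
  9: L=7, R=12
  7: L=4, R=–
  4: L=2, R=6
  12: L=–, R=18
  2: L=–, R=–
  6: L=–, R=–
  18: L=–, R=23
  23: L=–, R=–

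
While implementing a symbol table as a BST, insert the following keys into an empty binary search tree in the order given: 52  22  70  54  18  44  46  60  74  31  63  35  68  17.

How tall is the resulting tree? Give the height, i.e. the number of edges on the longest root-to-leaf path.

Insert 52: tree is empty, so 52 becomes the root.
Insert 22: 22 < 52 → go left. Place as left child of 52.
Insert 70: 70 > 52 → go right. Place as right child of 52.
Insert 54: 54 > 52 → go right; 54 < 70 → go left. Place as left child of 70.
Insert 18: 18 < 52 → go left; 18 < 22 → go left. Place as left child of 22.
Insert 44: 44 < 52 → go left; 44 > 22 → go right. Place as right child of 22.
Insert 46: 46 < 52 → go left; 46 > 22 → go right; 46 > 44 → go right. Place as right child of 44.
Insert 60: 60 > 52 → go right; 60 < 70 → go left; 60 > 54 → go right. Place as right child of 54.
Insert 74: 74 > 52 → go right; 74 > 70 → go right. Place as right child of 70.
Insert 31: 31 < 52 → go left; 31 > 22 → go right; 31 < 44 → go left. Place as left child of 44.
Insert 63: 63 > 52 → go right; 63 < 70 → go left; 63 > 54 → go right; 63 > 60 → go right. Place as right child of 60.
Insert 35: 35 < 52 → go left; 35 > 22 → go right; 35 < 44 → go left; 35 > 31 → go right. Place as right child of 31.
Insert 68: 68 > 52 → go right; 68 < 70 → go left; 68 > 54 → go right; 68 > 60 → go right; 68 > 63 → go right. Place as right child of 63.
Insert 17: 17 < 52 → go left; 17 < 22 → go left; 17 < 18 → go left. Place as left child of 18.

The deepest node is 68 at depth 5.

5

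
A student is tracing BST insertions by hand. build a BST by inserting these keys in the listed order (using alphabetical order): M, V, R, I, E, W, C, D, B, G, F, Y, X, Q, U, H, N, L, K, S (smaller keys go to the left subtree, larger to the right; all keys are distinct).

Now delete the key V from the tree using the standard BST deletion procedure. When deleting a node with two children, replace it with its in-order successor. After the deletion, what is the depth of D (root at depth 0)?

4

M: root
V: right child of M (depth 1)
R: left child of V (depth 2)
I: left child of M (depth 1)
E: left child of I (depth 2)
W: right child of V (depth 2)
C: left child of E (depth 3)
D: right child of C (depth 4)
B: left child of C (depth 4)
G: right child of E (depth 3)
F: left child of G (depth 4)
Y: right child of W (depth 3)
X: left child of Y (depth 4)
Q: left child of R (depth 3)
U: right child of R (depth 3)
H: right child of G (depth 4)
N: left child of Q (depth 4)
L: right child of I (depth 2)
K: left child of L (depth 3)
S: left child of U (depth 4)

Delete V (two children — replace with in-order successor).
After deletion, path to D: M → I → E → C → D.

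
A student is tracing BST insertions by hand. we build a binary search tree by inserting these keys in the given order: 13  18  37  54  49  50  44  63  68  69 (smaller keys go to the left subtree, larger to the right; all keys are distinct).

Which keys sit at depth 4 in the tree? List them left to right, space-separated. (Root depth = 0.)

13: root
18: right child of 13 (depth 1)
37: right child of 18 (depth 2)
54: right child of 37 (depth 3)
49: left child of 54 (depth 4)
50: right child of 49 (depth 5)
44: left child of 49 (depth 5)
63: right child of 54 (depth 4)
68: right child of 63 (depth 5)
69: right child of 68 (depth 6)

49 63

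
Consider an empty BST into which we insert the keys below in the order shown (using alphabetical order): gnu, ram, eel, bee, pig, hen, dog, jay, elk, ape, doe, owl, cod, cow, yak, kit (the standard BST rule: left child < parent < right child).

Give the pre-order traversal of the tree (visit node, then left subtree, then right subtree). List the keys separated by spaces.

gnu eel bee ape dog doe cod cow elk ram pig hen jay owl kit yak

Insert gnu: tree is empty, so gnu becomes the root.
Insert ram: ram > gnu → go right. Place as right child of gnu.
Insert eel: eel < gnu → go left. Place as left child of gnu.
Insert bee: bee < gnu → go left; bee < eel → go left. Place as left child of eel.
Insert pig: pig > gnu → go right; pig < ram → go left. Place as left child of ram.
Insert hen: hen > gnu → go right; hen < ram → go left; hen < pig → go left. Place as left child of pig.
Insert dog: dog < gnu → go left; dog < eel → go left; dog > bee → go right. Place as right child of bee.
Insert jay: jay > gnu → go right; jay < ram → go left; jay < pig → go left; jay > hen → go right. Place as right child of hen.
Insert elk: elk < gnu → go left; elk > eel → go right. Place as right child of eel.
Insert ape: ape < gnu → go left; ape < eel → go left; ape < bee → go left. Place as left child of bee.
Insert doe: doe < gnu → go left; doe < eel → go left; doe > bee → go right; doe < dog → go left. Place as left child of dog.
Insert owl: owl > gnu → go right; owl < ram → go left; owl < pig → go left; owl > hen → go right; owl > jay → go right. Place as right child of jay.
Insert cod: cod < gnu → go left; cod < eel → go left; cod > bee → go right; cod < dog → go left; cod < doe → go left. Place as left child of doe.
Insert cow: cow < gnu → go left; cow < eel → go left; cow > bee → go right; cow < dog → go left; cow < doe → go left; cow > cod → go right. Place as right child of cod.
Insert yak: yak > gnu → go right; yak > ram → go right. Place as right child of ram.
Insert kit: kit > gnu → go right; kit < ram → go left; kit < pig → go left; kit > hen → go right; kit > jay → go right; kit < owl → go left. Place as left child of owl.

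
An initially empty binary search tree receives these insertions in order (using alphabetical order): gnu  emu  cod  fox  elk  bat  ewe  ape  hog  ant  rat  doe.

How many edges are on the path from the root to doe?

gnu: root
emu: left child of gnu (depth 1)
cod: left child of emu (depth 2)
fox: right child of emu (depth 2)
elk: right child of cod (depth 3)
bat: left child of cod (depth 3)
ewe: left child of fox (depth 3)
ape: left child of bat (depth 4)
hog: right child of gnu (depth 1)
ant: left child of ape (depth 5)
rat: right child of hog (depth 2)
doe: left child of elk (depth 4)

Path to doe: gnu → emu → cod → elk → doe, which is 4 edges.

4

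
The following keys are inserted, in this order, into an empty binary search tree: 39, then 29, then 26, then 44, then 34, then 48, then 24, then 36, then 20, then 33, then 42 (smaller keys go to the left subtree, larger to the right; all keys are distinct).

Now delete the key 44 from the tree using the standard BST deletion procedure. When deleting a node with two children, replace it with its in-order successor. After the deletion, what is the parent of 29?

Insert 39: tree is empty, so 39 becomes the root.
Insert 29: 29 < 39 → go left. Place as left child of 39.
Insert 26: 26 < 39 → go left; 26 < 29 → go left. Place as left child of 29.
Insert 44: 44 > 39 → go right. Place as right child of 39.
Insert 34: 34 < 39 → go left; 34 > 29 → go right. Place as right child of 29.
Insert 48: 48 > 39 → go right; 48 > 44 → go right. Place as right child of 44.
Insert 24: 24 < 39 → go left; 24 < 29 → go left; 24 < 26 → go left. Place as left child of 26.
Insert 36: 36 < 39 → go left; 36 > 29 → go right; 36 > 34 → go right. Place as right child of 34.
Insert 20: 20 < 39 → go left; 20 < 29 → go left; 20 < 26 → go left; 20 < 24 → go left. Place as left child of 24.
Insert 33: 33 < 39 → go left; 33 > 29 → go right; 33 < 34 → go left. Place as left child of 34.
Insert 42: 42 > 39 → go right; 42 < 44 → go left. Place as left child of 44.

Delete 44 (two children — replace with in-order successor).
After deletion, 29's parent is 39.

39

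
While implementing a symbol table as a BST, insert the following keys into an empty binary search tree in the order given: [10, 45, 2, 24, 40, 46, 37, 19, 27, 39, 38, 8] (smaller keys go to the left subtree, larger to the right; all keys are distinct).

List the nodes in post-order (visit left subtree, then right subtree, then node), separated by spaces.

8 2 19 27 38 39 37 40 24 46 45 10

10: root
45: right child of 10 (depth 1)
2: left child of 10 (depth 1)
24: left child of 45 (depth 2)
40: right child of 24 (depth 3)
46: right child of 45 (depth 2)
37: left child of 40 (depth 4)
19: left child of 24 (depth 3)
27: left child of 37 (depth 5)
39: right child of 37 (depth 5)
38: left child of 39 (depth 6)
8: right child of 2 (depth 2)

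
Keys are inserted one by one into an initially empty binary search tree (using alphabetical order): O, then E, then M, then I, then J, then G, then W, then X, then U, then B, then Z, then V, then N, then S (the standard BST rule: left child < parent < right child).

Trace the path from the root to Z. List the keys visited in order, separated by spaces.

O W X Z

Insert O: tree is empty, so O becomes the root.
Insert E: E < O → go left. Place as left child of O.
Insert M: M < O → go left; M > E → go right. Place as right child of E.
Insert I: I < O → go left; I > E → go right; I < M → go left. Place as left child of M.
Insert J: J < O → go left; J > E → go right; J < M → go left; J > I → go right. Place as right child of I.
Insert G: G < O → go left; G > E → go right; G < M → go left; G < I → go left. Place as left child of I.
Insert W: W > O → go right. Place as right child of O.
Insert X: X > O → go right; X > W → go right. Place as right child of W.
Insert U: U > O → go right; U < W → go left. Place as left child of W.
Insert B: B < O → go left; B < E → go left. Place as left child of E.
Insert Z: Z > O → go right; Z > W → go right; Z > X → go right. Place as right child of X.
Insert V: V > O → go right; V < W → go left; V > U → go right. Place as right child of U.
Insert N: N < O → go left; N > E → go right; N > M → go right. Place as right child of M.
Insert S: S > O → go right; S < W → go left; S < U → go left. Place as left child of U.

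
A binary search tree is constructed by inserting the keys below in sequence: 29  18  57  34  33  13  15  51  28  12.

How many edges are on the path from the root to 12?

Insert 29: tree is empty, so 29 becomes the root.
Insert 18: 18 < 29 → go left. Place as left child of 29.
Insert 57: 57 > 29 → go right. Place as right child of 29.
Insert 34: 34 > 29 → go right; 34 < 57 → go left. Place as left child of 57.
Insert 33: 33 > 29 → go right; 33 < 57 → go left; 33 < 34 → go left. Place as left child of 34.
Insert 13: 13 < 29 → go left; 13 < 18 → go left. Place as left child of 18.
Insert 15: 15 < 29 → go left; 15 < 18 → go left; 15 > 13 → go right. Place as right child of 13.
Insert 51: 51 > 29 → go right; 51 < 57 → go left; 51 > 34 → go right. Place as right child of 34.
Insert 28: 28 < 29 → go left; 28 > 18 → go right. Place as right child of 18.
Insert 12: 12 < 29 → go left; 12 < 18 → go left; 12 < 13 → go left. Place as left child of 13.

Path to 12: 29 → 18 → 13 → 12, which is 3 edges.

3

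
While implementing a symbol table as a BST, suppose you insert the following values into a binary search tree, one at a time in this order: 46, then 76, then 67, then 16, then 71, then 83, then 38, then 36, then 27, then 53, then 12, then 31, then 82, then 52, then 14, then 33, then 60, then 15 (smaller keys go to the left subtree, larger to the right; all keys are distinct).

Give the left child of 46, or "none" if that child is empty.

16

46: root
76: right child of 46 (depth 1)
67: left child of 76 (depth 2)
16: left child of 46 (depth 1)
71: right child of 67 (depth 3)
83: right child of 76 (depth 2)
38: right child of 16 (depth 2)
36: left child of 38 (depth 3)
27: left child of 36 (depth 4)
53: left child of 67 (depth 3)
12: left child of 16 (depth 2)
31: right child of 27 (depth 5)
82: left child of 83 (depth 3)
52: left child of 53 (depth 4)
14: right child of 12 (depth 3)
33: right child of 31 (depth 6)
60: right child of 53 (depth 4)
15: right child of 14 (depth 4)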